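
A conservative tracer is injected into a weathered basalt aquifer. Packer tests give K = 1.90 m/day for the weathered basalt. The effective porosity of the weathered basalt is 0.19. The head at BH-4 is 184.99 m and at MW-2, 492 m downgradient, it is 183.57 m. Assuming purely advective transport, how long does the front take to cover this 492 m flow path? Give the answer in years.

Hydraulic gradient i = (184.99 − 183.57) / 492 = 1.42 / 492 = 0.002886.
Darcy flux q = K · i = 1.900 × 0.002886 = 0.005484 m/day.
Seepage velocity v = q / n_e = 0.005484 / 0.19 = 0.02886 m/day.
Travel time t = L / v = 492 / 0.02886 = 17047 days = 46.67 years.

46.7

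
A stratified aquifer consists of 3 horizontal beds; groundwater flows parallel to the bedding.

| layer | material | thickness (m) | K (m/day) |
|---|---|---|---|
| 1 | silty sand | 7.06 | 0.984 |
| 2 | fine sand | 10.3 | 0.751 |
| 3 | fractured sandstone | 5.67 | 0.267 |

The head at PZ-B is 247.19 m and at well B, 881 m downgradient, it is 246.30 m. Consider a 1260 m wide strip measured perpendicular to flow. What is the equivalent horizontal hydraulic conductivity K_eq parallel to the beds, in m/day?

Flow is parallel to layering, so each bed carries its own Darcy discharge and the transmissivities add.
Σ(K_i·b_i) = 0.984×7.06 + 0.751×10.3 + 0.267×5.67 = 16.20 m²/day.
Total thickness b = 23.03 m, so K_eq = Σ(K_i·b_i)/b = 0.7033 m/day.

0.703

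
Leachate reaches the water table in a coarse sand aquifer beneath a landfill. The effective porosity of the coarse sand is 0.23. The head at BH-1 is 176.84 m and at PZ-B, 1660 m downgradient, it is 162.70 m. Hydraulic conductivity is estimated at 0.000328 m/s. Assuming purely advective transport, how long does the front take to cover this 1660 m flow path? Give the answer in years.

Convert K: 0.000328 m/s × 86400 = 28.34 m/day.
Hydraulic gradient i = (176.84 − 162.70) / 1660 = 14.14 / 1660 = 0.008518.
Darcy flux q = K · i = 28.34 × 0.008518 = 0.2414 m/day.
Seepage velocity v = q / n_e = 0.2414 / 0.23 = 1.050 m/day.
Travel time t = L / v = 1660 / 1.050 = 1582 days = 4.330 years.

4.33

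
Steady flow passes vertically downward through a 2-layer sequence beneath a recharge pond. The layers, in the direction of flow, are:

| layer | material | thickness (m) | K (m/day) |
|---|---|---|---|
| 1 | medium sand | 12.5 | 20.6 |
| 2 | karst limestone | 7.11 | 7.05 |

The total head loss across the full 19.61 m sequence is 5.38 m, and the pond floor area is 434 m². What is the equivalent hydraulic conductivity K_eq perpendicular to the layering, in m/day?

Flow is perpendicular to layering, so the layers act in series and the equivalent K is the thickness-weighted harmonic mean.
Total thickness L = 12.5 + 7.11 = 19.61 m.
Σ(b_i/K_i) = 12.5/20.6 + 7.11/7.05 = 1.615 d.
K_eq = L / Σ(b_i/K_i) = 19.61 / 1.615 = 12.14 m/day.

12.1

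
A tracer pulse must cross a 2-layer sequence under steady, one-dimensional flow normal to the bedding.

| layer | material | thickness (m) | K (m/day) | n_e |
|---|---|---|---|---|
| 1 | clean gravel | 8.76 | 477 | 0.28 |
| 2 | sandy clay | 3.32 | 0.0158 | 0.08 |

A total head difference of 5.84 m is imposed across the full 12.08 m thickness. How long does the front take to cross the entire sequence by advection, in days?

97.8

With flow normal to the layers, continuity requires the same specific discharge q through every layer.
Σ(b_i/K_i) = 8.76/477 + 3.32/0.0158 = 210.1 d.
q = Δh / Σ(b_i/K_i) = 5.84 / 210.1 = 0.02779 m/day.
In each layer the seepage velocity is v_i = q/n_i, so the layer transit time is t_i = b_i·n_i / q:
  layer 1 (clean gravel): t_1 = 8.76 × 0.28 / 0.02779 = 88.26 d
  layer 2 (sandy clay): t_2 = 3.32 × 0.08 / 0.02779 = 9.557 d
Total t = Σ t_i = 97.82 days.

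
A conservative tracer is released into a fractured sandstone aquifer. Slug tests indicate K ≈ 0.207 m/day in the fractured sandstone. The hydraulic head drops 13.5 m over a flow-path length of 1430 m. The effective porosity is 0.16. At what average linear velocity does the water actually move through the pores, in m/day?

0.0122

Hydraulic gradient i = Δh / L = 13.5 / 1430 = 0.009441.
Darcy flux q = K · i = 0.2070 × 0.009441 = 0.001954 m/day.
Seepage velocity v = q / n_e = 0.001954 / 0.16 = 0.01221 m/day.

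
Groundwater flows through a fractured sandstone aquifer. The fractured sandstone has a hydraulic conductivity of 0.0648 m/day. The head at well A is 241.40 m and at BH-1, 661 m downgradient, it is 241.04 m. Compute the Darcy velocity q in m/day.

Hydraulic gradient i = (241.40 − 241.04) / 661 = 0.36 / 661 = 0.0005446.
Specific discharge q = K · i = 0.06480 × 0.0005446 = 3.529e-05 m/day.

3.53e-05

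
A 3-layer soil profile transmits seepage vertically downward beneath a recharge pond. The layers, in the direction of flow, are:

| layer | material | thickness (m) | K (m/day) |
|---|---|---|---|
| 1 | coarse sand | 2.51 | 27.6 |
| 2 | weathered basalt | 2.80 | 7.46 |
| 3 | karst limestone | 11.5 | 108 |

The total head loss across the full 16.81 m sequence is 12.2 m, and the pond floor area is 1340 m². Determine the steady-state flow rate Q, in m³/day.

28500

Flow is perpendicular to layering, so the layers act in series and the equivalent K is the thickness-weighted harmonic mean.
Total thickness L = 2.51 + 2.80 + 11.5 = 16.81 m.
Σ(b_i/K_i) = 2.51/27.6 + 2.80/7.46 + 11.5/108 = 0.5728 d.
K_eq = L / Σ(b_i/K_i) = 16.81 / 0.5728 = 29.35 m/day.
Q = K_eq · A · (Δh/L) = 29.35 × 1340 × (12.2/16.81) = 28543 m³/day.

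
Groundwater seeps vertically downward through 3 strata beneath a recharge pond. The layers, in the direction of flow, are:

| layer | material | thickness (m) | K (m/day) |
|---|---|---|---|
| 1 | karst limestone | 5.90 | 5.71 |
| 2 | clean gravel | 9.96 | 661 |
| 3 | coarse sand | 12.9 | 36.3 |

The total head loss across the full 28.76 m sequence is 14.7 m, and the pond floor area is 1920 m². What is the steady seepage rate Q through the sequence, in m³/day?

Flow is perpendicular to layering, so the layers act in series and the equivalent K is the thickness-weighted harmonic mean.
Total thickness L = 5.90 + 9.96 + 12.9 = 28.76 m.
Σ(b_i/K_i) = 5.90/5.71 + 9.96/661 + 12.9/36.3 = 1.404 d.
K_eq = L / Σ(b_i/K_i) = 28.76 / 1.404 = 20.49 m/day.
Q = K_eq · A · (Δh/L) = 20.49 × 1920 × (14.7/28.76) = 20107 m³/day.

20100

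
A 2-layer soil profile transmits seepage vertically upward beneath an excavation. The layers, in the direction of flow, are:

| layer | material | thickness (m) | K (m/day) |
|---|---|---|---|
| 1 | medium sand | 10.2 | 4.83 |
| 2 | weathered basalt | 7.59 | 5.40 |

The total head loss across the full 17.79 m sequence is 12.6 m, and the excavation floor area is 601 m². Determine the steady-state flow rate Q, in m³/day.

2150

Flow is perpendicular to layering, so the layers act in series and the equivalent K is the thickness-weighted harmonic mean.
Total thickness L = 10.2 + 7.59 = 17.79 m.
Σ(b_i/K_i) = 10.2/4.83 + 7.59/5.40 = 3.517 d.
K_eq = L / Σ(b_i/K_i) = 17.79 / 3.517 = 5.058 m/day.
Q = K_eq · A · (Δh/L) = 5.058 × 601 × (12.6/17.79) = 2153 m³/day.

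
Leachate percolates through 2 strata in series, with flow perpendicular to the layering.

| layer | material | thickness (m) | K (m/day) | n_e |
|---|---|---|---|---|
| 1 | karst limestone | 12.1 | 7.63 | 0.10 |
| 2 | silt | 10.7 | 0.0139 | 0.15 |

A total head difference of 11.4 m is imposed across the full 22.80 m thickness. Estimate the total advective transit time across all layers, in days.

190

With flow normal to the layers, continuity requires the same specific discharge q through every layer.
Σ(b_i/K_i) = 12.1/7.63 + 10.7/0.0139 = 771.4 d.
q = Δh / Σ(b_i/K_i) = 11.4 / 771.4 = 0.01478 m/day.
In each layer the seepage velocity is v_i = q/n_i, so the layer transit time is t_i = b_i·n_i / q:
  layer 1 (karst limestone): t_1 = 12.1 × 0.10 / 0.01478 = 81.87 d
  layer 2 (silt): t_2 = 10.7 × 0.15 / 0.01478 = 108.6 d
Total t = Σ t_i = 190.5 days.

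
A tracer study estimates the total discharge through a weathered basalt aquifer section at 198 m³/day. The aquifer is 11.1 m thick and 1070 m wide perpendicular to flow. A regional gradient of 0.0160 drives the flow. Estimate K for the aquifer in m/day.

Cross-sectional area A = 1070 × 11.1 = 11877 m².
Hydraulic gradient i = 0.0160.
From Q = K·A·i, K = Q / (A·i) = 198 / (11877 × 0.01600) = 1.042 m/day.

1.04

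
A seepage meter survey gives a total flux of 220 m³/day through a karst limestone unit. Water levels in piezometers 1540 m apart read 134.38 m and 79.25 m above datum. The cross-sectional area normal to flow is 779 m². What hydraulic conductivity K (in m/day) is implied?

Hydraulic gradient i = (134.38 − 79.25) / 1540 = 55.13 / 1540 = 0.03580.
From Q = K·A·i, K = Q / (A·i) = 220 / (779.0 × 0.03580) = 7.889 m/day.

7.89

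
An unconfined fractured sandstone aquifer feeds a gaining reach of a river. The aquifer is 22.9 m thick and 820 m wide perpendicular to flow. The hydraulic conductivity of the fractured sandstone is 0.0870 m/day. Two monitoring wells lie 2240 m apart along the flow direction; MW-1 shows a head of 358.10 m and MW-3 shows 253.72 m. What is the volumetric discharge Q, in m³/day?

Cross-sectional area A = 820 × 22.9 = 18778 m².
Hydraulic gradient i = (358.10 − 253.72) / 2240 = 104.38 / 2240 = 0.04660.
Darcy's law: Q = K · A · i = 0.08700 × 18778 × 0.04660 = 76.13 m³/day.

76.1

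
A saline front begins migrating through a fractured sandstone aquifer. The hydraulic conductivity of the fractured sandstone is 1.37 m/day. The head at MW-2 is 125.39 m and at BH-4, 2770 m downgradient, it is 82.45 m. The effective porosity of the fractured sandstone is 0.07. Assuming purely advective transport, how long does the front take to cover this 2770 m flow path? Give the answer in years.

25.0

Hydraulic gradient i = (125.39 − 82.45) / 2770 = 42.94 / 2770 = 0.01550.
Darcy flux q = K · i = 1.370 × 0.01550 = 0.02124 m/day.
Seepage velocity v = q / n_e = 0.02124 / 0.07 = 0.3034 m/day.
Travel time t = L / v = 2770 / 0.3034 = 9130 days = 25.00 years.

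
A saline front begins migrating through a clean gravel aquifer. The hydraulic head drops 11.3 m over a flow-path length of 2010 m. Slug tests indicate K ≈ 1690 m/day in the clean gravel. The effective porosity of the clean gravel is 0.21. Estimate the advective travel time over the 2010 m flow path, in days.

44.4

Hydraulic gradient i = Δh / L = 11.3 / 2010 = 0.005622.
Darcy flux q = K · i = 1690 × 0.005622 = 9.501 m/day.
Seepage velocity v = q / n_e = 9.501 / 0.21 = 45.24 m/day.
Travel time t = L / v = 2010 / 45.24 = 44.43 days.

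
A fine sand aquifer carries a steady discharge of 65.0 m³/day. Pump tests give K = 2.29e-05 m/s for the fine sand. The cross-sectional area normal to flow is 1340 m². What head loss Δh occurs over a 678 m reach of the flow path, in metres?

Convert K: 2.29e-05 m/s × 86400 = 1.979 m/day.
From Q = K·A·i, i = Q / (K·A) = 65.0 / (1.979 × 1340) = 0.02452.
Head loss Δh = i · L = 0.02452 × 678 = 16.62 m.

16.6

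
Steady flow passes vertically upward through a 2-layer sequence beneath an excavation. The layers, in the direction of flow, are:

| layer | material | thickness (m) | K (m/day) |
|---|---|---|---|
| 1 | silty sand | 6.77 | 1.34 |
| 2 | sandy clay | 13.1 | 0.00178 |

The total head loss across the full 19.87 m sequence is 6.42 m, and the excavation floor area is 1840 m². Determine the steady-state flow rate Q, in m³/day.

1.60

Flow is perpendicular to layering, so the layers act in series and the equivalent K is the thickness-weighted harmonic mean.
Total thickness L = 6.77 + 13.1 = 19.87 m.
Σ(b_i/K_i) = 6.77/1.34 + 13.1/0.00178 = 7365 d.
K_eq = L / Σ(b_i/K_i) = 19.87 / 7365 = 0.002698 m/day.
Q = K_eq · A · (Δh/L) = 0.002698 × 1840 × (6.42/19.87) = 1.604 m³/day.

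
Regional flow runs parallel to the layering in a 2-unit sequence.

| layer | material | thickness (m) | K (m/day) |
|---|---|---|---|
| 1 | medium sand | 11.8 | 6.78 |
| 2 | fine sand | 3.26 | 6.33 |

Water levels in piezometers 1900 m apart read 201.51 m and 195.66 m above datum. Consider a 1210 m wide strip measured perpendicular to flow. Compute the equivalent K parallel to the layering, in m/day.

6.68

Flow is parallel to layering, so each bed carries its own Darcy discharge and the transmissivities add.
Σ(K_i·b_i) = 6.78×11.8 + 6.33×3.26 = 100.6 m²/day.
Total thickness b = 15.06 m, so K_eq = Σ(K_i·b_i)/b = 6.683 m/day.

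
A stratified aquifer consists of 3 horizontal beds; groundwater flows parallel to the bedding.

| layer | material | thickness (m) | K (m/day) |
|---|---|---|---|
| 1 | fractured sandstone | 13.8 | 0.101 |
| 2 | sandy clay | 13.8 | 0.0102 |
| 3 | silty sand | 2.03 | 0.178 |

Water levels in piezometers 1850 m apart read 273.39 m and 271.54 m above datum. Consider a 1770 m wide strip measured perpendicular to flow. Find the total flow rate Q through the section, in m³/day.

Flow is parallel to layering, so each bed carries its own Darcy discharge and the transmissivities add.
Σ(K_i·b_i) = 0.101×13.8 + 0.0102×13.8 + 0.178×2.03 = 1.896 m²/day.
Hydraulic gradient i = (273.39 − 271.54) / 1850 = 1.85 / 1850 = 0.001000.
Q = Σ(K_i·b_i) · W · i = 1.896 × 1770 × 0.001000 = 3.356 m³/day.

3.36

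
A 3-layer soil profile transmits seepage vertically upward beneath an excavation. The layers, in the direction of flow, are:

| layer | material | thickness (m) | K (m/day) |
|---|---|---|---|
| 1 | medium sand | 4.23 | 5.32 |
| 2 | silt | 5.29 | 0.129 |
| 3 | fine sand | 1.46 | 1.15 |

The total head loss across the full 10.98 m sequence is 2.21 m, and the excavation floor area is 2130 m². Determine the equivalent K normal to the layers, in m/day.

0.255

Flow is perpendicular to layering, so the layers act in series and the equivalent K is the thickness-weighted harmonic mean.
Total thickness L = 4.23 + 5.29 + 1.46 = 10.98 m.
Σ(b_i/K_i) = 4.23/5.32 + 5.29/0.129 + 1.46/1.15 = 43.07 d.
K_eq = L / Σ(b_i/K_i) = 10.98 / 43.07 = 0.2549 m/day.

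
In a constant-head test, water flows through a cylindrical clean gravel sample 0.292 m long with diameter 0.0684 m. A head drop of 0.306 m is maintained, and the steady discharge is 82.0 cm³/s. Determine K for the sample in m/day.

1840

Cross-sectional area A = π·(d/2)² = π × (0.0684/2)² = 0.003675 m².
Convert discharge: 82.0 cm³/s = 8.200e-05 m³/s.
Darcy's law rearranged: K = Q·L / (A·Δh) = 8.200e-05 × 0.292 / (0.003675 × 0.306) = 0.02129 m/s = 1840 m/day.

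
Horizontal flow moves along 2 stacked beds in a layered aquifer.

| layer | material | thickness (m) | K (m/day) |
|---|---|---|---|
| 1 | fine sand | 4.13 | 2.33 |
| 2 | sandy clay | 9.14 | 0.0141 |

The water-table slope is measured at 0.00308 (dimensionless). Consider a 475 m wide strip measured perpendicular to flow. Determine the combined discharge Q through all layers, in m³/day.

14.3

Flow is parallel to layering, so each bed carries its own Darcy discharge and the transmissivities add.
Σ(K_i·b_i) = 2.33×4.13 + 0.0141×9.14 = 9.752 m²/day.
Hydraulic gradient i = 0.00308.
Q = Σ(K_i·b_i) · W · i = 9.752 × 475 × 0.003080 = 14.27 m³/day.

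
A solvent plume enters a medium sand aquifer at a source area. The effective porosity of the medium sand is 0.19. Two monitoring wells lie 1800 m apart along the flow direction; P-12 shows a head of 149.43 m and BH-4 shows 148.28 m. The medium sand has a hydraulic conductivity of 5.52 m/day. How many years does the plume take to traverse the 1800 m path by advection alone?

266

Hydraulic gradient i = (149.43 − 148.28) / 1800 = 1.15 / 1800 = 0.0006389.
Darcy flux q = K · i = 5.520 × 0.0006389 = 0.003527 m/day.
Seepage velocity v = q / n_e = 0.003527 / 0.19 = 0.01856 m/day.
Travel time t = L / v = 1800 / 0.01856 = 96975 days = 265.5 years.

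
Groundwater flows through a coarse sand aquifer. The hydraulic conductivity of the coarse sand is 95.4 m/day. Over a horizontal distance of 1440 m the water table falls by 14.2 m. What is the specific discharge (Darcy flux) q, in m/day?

Hydraulic gradient i = Δh / L = 14.2 / 1440 = 0.009861.
Specific discharge q = K · i = 95.40 × 0.009861 = 0.9407 m/day.

0.941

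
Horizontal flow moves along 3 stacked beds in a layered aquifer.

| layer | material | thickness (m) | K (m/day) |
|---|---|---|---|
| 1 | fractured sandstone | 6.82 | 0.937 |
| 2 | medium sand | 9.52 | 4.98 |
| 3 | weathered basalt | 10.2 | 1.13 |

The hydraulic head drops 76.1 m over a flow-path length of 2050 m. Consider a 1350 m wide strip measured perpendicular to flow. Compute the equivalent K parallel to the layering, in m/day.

Flow is parallel to layering, so each bed carries its own Darcy discharge and the transmissivities add.
Σ(K_i·b_i) = 0.937×6.82 + 4.98×9.52 + 1.13×10.2 = 65.33 m²/day.
Total thickness b = 26.54 m, so K_eq = Σ(K_i·b_i)/b = 2.461 m/day.

2.46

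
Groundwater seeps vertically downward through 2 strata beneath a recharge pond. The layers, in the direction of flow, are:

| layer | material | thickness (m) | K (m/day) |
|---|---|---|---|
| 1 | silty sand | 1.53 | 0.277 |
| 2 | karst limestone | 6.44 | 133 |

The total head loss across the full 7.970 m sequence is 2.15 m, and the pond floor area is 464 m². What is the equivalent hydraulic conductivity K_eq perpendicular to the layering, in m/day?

1.43

Flow is perpendicular to layering, so the layers act in series and the equivalent K is the thickness-weighted harmonic mean.
Total thickness L = 1.53 + 6.44 = 7.970 m.
Σ(b_i/K_i) = 1.53/0.277 + 6.44/133 = 5.572 d.
K_eq = L / Σ(b_i/K_i) = 7.970 / 5.572 = 1.430 m/day.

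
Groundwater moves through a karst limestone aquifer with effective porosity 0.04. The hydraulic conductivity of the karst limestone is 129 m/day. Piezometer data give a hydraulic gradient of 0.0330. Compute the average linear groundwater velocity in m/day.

Hydraulic gradient i = 0.0330.
Darcy flux q = K · i = 129.0 × 0.03300 = 4.257 m/day.
Seepage velocity v = q / n_e = 4.257 / 0.04 = 106.4 m/day.

106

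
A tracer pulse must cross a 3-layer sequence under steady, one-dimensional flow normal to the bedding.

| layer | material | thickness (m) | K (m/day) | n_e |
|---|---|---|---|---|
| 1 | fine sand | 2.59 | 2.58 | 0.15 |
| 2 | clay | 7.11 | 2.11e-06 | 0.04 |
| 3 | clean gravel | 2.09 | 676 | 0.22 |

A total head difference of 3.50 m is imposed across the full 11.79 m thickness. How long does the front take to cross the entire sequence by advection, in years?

With flow normal to the layers, continuity requires the same specific discharge q through every layer.
Σ(b_i/K_i) = 2.59/2.58 + 7.11/2.11e-06 + 2.09/676 = 3.370e+06 d.
q = Δh / Σ(b_i/K_i) = 3.50 / 3.370e+06 = 1.039e-06 m/day.
In each layer the seepage velocity is v_i = q/n_i, so the layer transit time is t_i = b_i·n_i / q:
  layer 1 (fine sand): t_1 = 2.59 × 0.15 / 1.039e-06 = 3.740e+05 d
  layer 2 (clay): t_2 = 7.11 × 0.04 / 1.039e-06 = 2.738e+05 d
  layer 3 (clean gravel): t_3 = 2.09 × 0.22 / 1.039e-06 = 4.427e+05 d
Total t = Σ t_i = 1.091e+06 days = 2986 years.

2990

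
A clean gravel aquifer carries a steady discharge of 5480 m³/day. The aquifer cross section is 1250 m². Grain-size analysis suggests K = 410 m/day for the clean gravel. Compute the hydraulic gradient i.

0.0107

From Q = K·A·i, i = Q / (K·A) = 5480 / (410.0 × 1250) = 0.01069.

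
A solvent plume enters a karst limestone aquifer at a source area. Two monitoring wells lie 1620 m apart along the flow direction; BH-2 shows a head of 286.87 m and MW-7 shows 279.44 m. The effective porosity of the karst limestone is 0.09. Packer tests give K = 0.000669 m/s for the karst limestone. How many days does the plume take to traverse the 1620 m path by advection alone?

Convert K: 0.000669 m/s × 86400 = 57.80 m/day.
Hydraulic gradient i = (286.87 − 279.44) / 1620 = 7.43 / 1620 = 0.004586.
Darcy flux q = K · i = 57.80 × 0.004586 = 0.2651 m/day.
Seepage velocity v = q / n_e = 0.2651 / 0.09 = 2.946 m/day.
Travel time t = L / v = 1620 / 2.946 = 550.0 days.

550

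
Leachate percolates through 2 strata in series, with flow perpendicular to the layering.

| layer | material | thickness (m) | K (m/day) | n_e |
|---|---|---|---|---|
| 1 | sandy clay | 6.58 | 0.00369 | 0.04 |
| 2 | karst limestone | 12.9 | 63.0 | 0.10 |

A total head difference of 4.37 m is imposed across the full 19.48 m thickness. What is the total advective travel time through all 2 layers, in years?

With flow normal to the layers, continuity requires the same specific discharge q through every layer.
Σ(b_i/K_i) = 6.58/0.00369 + 12.9/63.0 = 1783 d.
q = Δh / Σ(b_i/K_i) = 4.37 / 1783 = 0.002450 m/day.
In each layer the seepage velocity is v_i = q/n_i, so the layer transit time is t_i = b_i·n_i / q:
  layer 1 (sandy clay): t_1 = 6.58 × 0.04 / 0.002450 = 107.4 d
  layer 2 (karst limestone): t_2 = 12.9 × 0.10 / 0.002450 = 526.5 d
Total t = Σ t_i = 633.9 days = 1.735 years.

1.74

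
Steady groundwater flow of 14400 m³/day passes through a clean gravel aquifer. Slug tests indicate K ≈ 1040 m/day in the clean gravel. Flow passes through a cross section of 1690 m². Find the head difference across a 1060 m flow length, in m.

From Q = K·A·i, i = Q / (K·A) = 14400 / (1040 × 1690) = 0.008193.
Head loss Δh = i · L = 0.008193 × 1060 = 8.685 m.

8.68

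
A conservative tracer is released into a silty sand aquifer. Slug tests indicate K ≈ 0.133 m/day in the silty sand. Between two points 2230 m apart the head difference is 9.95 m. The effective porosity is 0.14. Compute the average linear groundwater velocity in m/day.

Hydraulic gradient i = Δh / L = 9.95 / 2230 = 0.004462.
Darcy flux q = K · i = 0.1330 × 0.004462 = 0.0005934 m/day.
Seepage velocity v = q / n_e = 0.0005934 / 0.14 = 0.004239 m/day.

0.00424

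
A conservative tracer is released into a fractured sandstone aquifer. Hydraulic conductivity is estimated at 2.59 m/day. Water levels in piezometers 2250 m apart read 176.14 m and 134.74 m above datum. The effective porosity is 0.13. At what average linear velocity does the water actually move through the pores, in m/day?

Hydraulic gradient i = (176.14 − 134.74) / 2250 = 41.4 / 2250 = 0.01840.
Darcy flux q = K · i = 2.590 × 0.01840 = 0.04766 m/day.
Seepage velocity v = q / n_e = 0.04766 / 0.13 = 0.3666 m/day.

0.367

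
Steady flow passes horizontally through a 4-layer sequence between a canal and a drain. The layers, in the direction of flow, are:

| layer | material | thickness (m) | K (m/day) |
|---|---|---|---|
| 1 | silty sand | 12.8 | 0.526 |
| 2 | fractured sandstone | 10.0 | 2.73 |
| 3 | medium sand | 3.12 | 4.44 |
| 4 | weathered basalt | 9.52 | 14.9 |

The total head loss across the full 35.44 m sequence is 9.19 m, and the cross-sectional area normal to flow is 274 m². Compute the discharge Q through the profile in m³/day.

Flow is perpendicular to layering, so the layers act in series and the equivalent K is the thickness-weighted harmonic mean.
Total thickness L = 12.8 + 10.0 + 3.12 + 9.52 = 35.44 m.
Σ(b_i/K_i) = 12.8/0.526 + 10.0/2.73 + 3.12/4.44 + 9.52/14.9 = 29.34 d.
K_eq = L / Σ(b_i/K_i) = 35.44 / 29.34 = 1.208 m/day.
Q = K_eq · A · (Δh/L) = 1.208 × 274 × (9.19/35.44) = 85.83 m³/day.

85.8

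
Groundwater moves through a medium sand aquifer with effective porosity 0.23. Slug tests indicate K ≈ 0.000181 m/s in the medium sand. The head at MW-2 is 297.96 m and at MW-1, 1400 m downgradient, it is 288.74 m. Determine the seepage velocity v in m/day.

0.448

Convert K: 0.000181 m/s × 86400 = 15.64 m/day.
Hydraulic gradient i = (297.96 − 288.74) / 1400 = 9.22 / 1400 = 0.006586.
Darcy flux q = K · i = 15.64 × 0.006586 = 0.1030 m/day.
Seepage velocity v = q / n_e = 0.1030 / 0.23 = 0.4478 m/day.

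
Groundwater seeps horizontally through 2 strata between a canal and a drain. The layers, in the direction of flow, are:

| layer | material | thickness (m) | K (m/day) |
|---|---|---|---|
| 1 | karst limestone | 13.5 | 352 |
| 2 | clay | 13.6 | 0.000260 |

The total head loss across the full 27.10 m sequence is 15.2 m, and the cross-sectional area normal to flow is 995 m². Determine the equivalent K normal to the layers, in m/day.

0.000518

Flow is perpendicular to layering, so the layers act in series and the equivalent K is the thickness-weighted harmonic mean.
Total thickness L = 13.5 + 13.6 = 27.10 m.
Σ(b_i/K_i) = 13.5/352 + 13.6/0.000260 = 52308 d.
K_eq = L / Σ(b_i/K_i) = 27.10 / 52308 = 0.0005181 m/day.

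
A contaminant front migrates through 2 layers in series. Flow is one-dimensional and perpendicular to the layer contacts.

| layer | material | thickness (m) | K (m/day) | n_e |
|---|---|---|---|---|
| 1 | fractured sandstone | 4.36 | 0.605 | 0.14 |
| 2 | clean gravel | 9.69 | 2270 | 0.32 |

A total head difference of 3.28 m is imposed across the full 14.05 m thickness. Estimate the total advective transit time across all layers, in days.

8.16

With flow normal to the layers, continuity requires the same specific discharge q through every layer.
Σ(b_i/K_i) = 4.36/0.605 + 9.69/2270 = 7.211 d.
q = Δh / Σ(b_i/K_i) = 3.28 / 7.211 = 0.4549 m/day.
In each layer the seepage velocity is v_i = q/n_i, so the layer transit time is t_i = b_i·n_i / q:
  layer 1 (fractured sandstone): t_1 = 4.36 × 0.14 / 0.4549 = 1.342 d
  layer 2 (clean gravel): t_2 = 9.69 × 0.32 / 0.4549 = 6.817 d
Total t = Σ t_i = 8.159 days.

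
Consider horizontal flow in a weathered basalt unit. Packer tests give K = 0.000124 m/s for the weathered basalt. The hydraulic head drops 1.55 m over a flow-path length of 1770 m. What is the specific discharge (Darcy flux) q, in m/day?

0.00938

Convert K: 0.000124 m/s × 86400 = 10.71 m/day.
Hydraulic gradient i = Δh / L = 1.55 / 1770 = 0.0008757.
Specific discharge q = K · i = 10.71 × 0.0008757 = 0.009382 m/day.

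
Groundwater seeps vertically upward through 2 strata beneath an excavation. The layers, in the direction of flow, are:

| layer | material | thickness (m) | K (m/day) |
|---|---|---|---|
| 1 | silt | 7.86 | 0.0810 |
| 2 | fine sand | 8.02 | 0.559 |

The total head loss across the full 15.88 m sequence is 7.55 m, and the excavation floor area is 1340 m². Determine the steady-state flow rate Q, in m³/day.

Flow is perpendicular to layering, so the layers act in series and the equivalent K is the thickness-weighted harmonic mean.
Total thickness L = 7.86 + 8.02 = 15.88 m.
Σ(b_i/K_i) = 7.86/0.0810 + 8.02/0.559 = 111.4 d.
K_eq = L / Σ(b_i/K_i) = 15.88 / 111.4 = 0.1426 m/day.
Q = K_eq · A · (Δh/L) = 0.1426 × 1340 × (7.55/15.88) = 90.83 m³/day.

90.8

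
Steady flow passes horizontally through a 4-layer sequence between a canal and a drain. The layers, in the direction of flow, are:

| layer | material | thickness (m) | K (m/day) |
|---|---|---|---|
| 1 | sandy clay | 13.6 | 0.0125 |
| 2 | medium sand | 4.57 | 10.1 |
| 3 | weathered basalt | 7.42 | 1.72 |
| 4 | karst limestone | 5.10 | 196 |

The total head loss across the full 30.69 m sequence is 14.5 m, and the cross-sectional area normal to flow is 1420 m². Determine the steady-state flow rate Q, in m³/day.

Flow is perpendicular to layering, so the layers act in series and the equivalent K is the thickness-weighted harmonic mean.
Total thickness L = 13.6 + 4.57 + 7.42 + 5.10 = 30.69 m.
Σ(b_i/K_i) = 13.6/0.0125 + 4.57/10.1 + 7.42/1.72 + 5.10/196 = 1093 d.
K_eq = L / Σ(b_i/K_i) = 30.69 / 1093 = 0.02808 m/day.
Q = K_eq · A · (Δh/L) = 0.02808 × 1420 × (14.5/30.69) = 18.84 m³/day.

18.8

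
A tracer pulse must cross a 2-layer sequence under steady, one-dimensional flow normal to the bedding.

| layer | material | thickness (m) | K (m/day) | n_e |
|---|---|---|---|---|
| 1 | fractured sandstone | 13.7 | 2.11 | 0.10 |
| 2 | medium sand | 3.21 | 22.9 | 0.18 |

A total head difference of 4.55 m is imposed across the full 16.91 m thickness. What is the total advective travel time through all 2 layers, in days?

2.84

With flow normal to the layers, continuity requires the same specific discharge q through every layer.
Σ(b_i/K_i) = 13.7/2.11 + 3.21/22.9 = 6.633 d.
q = Δh / Σ(b_i/K_i) = 4.55 / 6.633 = 0.6860 m/day.
In each layer the seepage velocity is v_i = q/n_i, so the layer transit time is t_i = b_i·n_i / q:
  layer 1 (fractured sandstone): t_1 = 13.7 × 0.10 / 0.6860 = 1.997 d
  layer 2 (medium sand): t_2 = 3.21 × 0.18 / 0.6860 = 0.8423 d
Total t = Σ t_i = 2.840 days.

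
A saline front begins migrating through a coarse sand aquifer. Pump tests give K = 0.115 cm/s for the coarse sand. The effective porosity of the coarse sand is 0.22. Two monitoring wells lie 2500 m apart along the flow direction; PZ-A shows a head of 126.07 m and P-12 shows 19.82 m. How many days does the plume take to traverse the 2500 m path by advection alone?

130

Convert K: 0.115 cm/s × 864 = 99.36 m/day.
Hydraulic gradient i = (126.07 − 19.82) / 2500 = 106.25 / 2500 = 0.04250.
Darcy flux q = K · i = 99.36 × 0.04250 = 4.223 m/day.
Seepage velocity v = q / n_e = 4.223 / 0.22 = 19.19 m/day.
Travel time t = L / v = 2500 / 19.19 = 130.2 days.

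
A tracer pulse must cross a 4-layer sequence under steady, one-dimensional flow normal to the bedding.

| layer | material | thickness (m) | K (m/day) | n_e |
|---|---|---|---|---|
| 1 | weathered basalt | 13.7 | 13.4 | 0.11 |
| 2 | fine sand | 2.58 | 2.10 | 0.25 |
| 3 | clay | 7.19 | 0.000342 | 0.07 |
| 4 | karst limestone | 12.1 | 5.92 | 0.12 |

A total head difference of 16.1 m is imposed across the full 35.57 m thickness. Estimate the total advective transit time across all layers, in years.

With flow normal to the layers, continuity requires the same specific discharge q through every layer.
Σ(b_i/K_i) = 13.7/13.4 + 2.58/2.10 + 7.19/0.000342 + 12.1/5.92 = 21028 d.
q = Δh / Σ(b_i/K_i) = 16.1 / 21028 = 0.0007657 m/day.
In each layer the seepage velocity is v_i = q/n_i, so the layer transit time is t_i = b_i·n_i / q:
  layer 1 (weathered basalt): t_1 = 13.7 × 0.11 / 0.0007657 = 1968 d
  layer 2 (fine sand): t_2 = 2.58 × 0.25 / 0.0007657 = 842.4 d
  layer 3 (clay): t_3 = 7.19 × 0.07 / 0.0007657 = 657.3 d
  layer 4 (karst limestone): t_4 = 12.1 × 0.12 / 0.0007657 = 1896 d
Total t = Σ t_i = 5364 days = 14.69 years.

14.7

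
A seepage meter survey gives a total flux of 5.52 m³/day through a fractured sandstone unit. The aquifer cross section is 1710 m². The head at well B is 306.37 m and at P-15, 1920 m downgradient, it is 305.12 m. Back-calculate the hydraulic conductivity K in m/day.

4.96

Hydraulic gradient i = (306.37 − 305.12) / 1920 = 1.25 / 1920 = 0.0006510.
From Q = K·A·i, K = Q / (A·i) = 5.52 / (1710 × 0.0006510) = 4.958 m/day.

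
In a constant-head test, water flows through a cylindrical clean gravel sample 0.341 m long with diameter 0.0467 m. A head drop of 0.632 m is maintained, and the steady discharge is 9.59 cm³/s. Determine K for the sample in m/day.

261

Cross-sectional area A = π·(d/2)² = π × (0.0467/2)² = 0.001713 m².
Convert discharge: 9.59 cm³/s = 9.590e-06 m³/s.
Darcy's law rearranged: K = Q·L / (A·Δh) = 9.590e-06 × 0.341 / (0.001713 × 0.632) = 0.003021 m/s = 261.0 m/day.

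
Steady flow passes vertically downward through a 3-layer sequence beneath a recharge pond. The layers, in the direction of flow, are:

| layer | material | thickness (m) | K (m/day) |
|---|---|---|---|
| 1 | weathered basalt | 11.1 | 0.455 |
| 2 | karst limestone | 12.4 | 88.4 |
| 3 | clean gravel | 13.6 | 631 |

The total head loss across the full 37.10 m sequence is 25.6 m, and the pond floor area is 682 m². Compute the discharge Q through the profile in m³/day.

711

Flow is perpendicular to layering, so the layers act in series and the equivalent K is the thickness-weighted harmonic mean.
Total thickness L = 11.1 + 12.4 + 13.6 = 37.10 m.
Σ(b_i/K_i) = 11.1/0.455 + 12.4/88.4 + 13.6/631 = 24.56 d.
K_eq = L / Σ(b_i/K_i) = 37.10 / 24.56 = 1.511 m/day.
Q = K_eq · A · (Δh/L) = 1.511 × 682 × (25.6/37.10) = 711.0 m³/day.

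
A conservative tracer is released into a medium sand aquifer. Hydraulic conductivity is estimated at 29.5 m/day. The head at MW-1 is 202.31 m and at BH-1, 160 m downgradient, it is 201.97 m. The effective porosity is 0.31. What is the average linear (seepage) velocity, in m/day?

Hydraulic gradient i = (202.31 − 201.97) / 160 = 0.34 / 160 = 0.002125.
Darcy flux q = K · i = 29.50 × 0.002125 = 0.06269 m/day.
Seepage velocity v = q / n_e = 0.06269 / 0.31 = 0.2022 m/day.

0.202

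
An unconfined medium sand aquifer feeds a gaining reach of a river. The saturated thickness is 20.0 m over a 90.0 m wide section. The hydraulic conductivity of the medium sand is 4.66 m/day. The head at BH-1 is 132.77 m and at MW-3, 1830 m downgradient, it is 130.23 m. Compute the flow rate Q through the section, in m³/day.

11.6

Cross-sectional area A = 90.0 × 20.0 = 1800 m².
Hydraulic gradient i = (132.77 − 130.23) / 1830 = 2.54 / 1830 = 0.001388.
Darcy's law: Q = K · A · i = 4.660 × 1800 × 0.001388 = 11.64 m³/day.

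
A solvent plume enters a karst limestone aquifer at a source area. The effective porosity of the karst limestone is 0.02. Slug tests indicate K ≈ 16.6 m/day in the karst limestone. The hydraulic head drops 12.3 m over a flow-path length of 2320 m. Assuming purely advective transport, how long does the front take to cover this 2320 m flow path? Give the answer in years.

1.44

Hydraulic gradient i = Δh / L = 12.3 / 2320 = 0.005302.
Darcy flux q = K · i = 16.60 × 0.005302 = 0.08801 m/day.
Seepage velocity v = q / n_e = 0.08801 / 0.02 = 4.400 m/day.
Travel time t = L / v = 2320 / 4.400 = 527.2 days = 1.443 years.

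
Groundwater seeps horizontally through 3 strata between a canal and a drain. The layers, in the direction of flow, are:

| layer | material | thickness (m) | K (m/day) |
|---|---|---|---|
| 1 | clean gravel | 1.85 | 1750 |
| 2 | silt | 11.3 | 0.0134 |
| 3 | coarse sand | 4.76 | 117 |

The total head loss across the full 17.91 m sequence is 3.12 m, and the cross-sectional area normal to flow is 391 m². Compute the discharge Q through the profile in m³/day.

Flow is perpendicular to layering, so the layers act in series and the equivalent K is the thickness-weighted harmonic mean.
Total thickness L = 1.85 + 11.3 + 4.76 = 17.91 m.
Σ(b_i/K_i) = 1.85/1750 + 11.3/0.0134 + 4.76/117 = 843.3 d.
K_eq = L / Σ(b_i/K_i) = 17.91 / 843.3 = 0.02124 m/day.
Q = K_eq · A · (Δh/L) = 0.02124 × 391 × (3.12/17.91) = 1.447 m³/day.

1.45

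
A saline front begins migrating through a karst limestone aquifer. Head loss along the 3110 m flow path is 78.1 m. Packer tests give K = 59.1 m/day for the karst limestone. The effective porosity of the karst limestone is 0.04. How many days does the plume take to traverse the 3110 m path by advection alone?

83.8

Hydraulic gradient i = Δh / L = 78.1 / 3110 = 0.02511.
Darcy flux q = K · i = 59.10 × 0.02511 = 1.484 m/day.
Seepage velocity v = q / n_e = 1.484 / 0.04 = 37.10 m/day.
Travel time t = L / v = 3110 / 37.10 = 83.82 days.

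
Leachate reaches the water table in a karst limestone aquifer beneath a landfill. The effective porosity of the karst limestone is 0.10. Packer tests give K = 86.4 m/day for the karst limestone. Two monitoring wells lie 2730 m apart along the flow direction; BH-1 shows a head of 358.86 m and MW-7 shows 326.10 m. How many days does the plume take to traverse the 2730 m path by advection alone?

Hydraulic gradient i = (358.86 − 326.10) / 2730 = 32.76 / 2730 = 0.01200.
Darcy flux q = K · i = 86.40 × 0.01200 = 1.037 m/day.
Seepage velocity v = q / n_e = 1.037 / 0.10 = 10.37 m/day.
Travel time t = L / v = 2730 / 10.37 = 263.3 days.

263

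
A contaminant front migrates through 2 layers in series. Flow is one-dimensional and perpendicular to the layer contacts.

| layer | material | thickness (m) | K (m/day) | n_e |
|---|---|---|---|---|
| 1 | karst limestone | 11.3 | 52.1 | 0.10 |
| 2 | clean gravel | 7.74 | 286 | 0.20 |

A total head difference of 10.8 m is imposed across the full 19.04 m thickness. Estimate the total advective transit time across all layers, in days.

0.0605

With flow normal to the layers, continuity requires the same specific discharge q through every layer.
Σ(b_i/K_i) = 11.3/52.1 + 7.74/286 = 0.2440 d.
q = Δh / Σ(b_i/K_i) = 10.8 / 0.2440 = 44.27 m/day.
In each layer the seepage velocity is v_i = q/n_i, so the layer transit time is t_i = b_i·n_i / q:
  layer 1 (karst limestone): t_1 = 11.3 × 0.10 / 44.27 = 0.02552 d
  layer 2 (clean gravel): t_2 = 7.74 × 0.20 / 44.27 = 0.03497 d
Total t = Σ t_i = 0.06049 days.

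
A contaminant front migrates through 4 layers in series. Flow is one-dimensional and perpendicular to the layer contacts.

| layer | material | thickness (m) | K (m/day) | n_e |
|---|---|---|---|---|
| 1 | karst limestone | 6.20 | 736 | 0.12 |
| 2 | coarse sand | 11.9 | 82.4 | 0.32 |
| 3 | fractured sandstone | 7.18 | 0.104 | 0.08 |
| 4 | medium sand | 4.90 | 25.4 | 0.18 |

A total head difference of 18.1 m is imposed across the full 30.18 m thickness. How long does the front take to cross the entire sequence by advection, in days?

With flow normal to the layers, continuity requires the same specific discharge q through every layer.
Σ(b_i/K_i) = 6.20/736 + 11.9/82.4 + 7.18/0.104 + 4.90/25.4 = 69.38 d.
q = Δh / Σ(b_i/K_i) = 18.1 / 69.38 = 0.2609 m/day.
In each layer the seepage velocity is v_i = q/n_i, so the layer transit time is t_i = b_i·n_i / q:
  layer 1 (karst limestone): t_1 = 6.20 × 0.12 / 0.2609 = 2.852 d
  layer 2 (coarse sand): t_2 = 11.9 × 0.32 / 0.2609 = 14.60 d
  layer 3 (fractured sandstone): t_3 = 7.18 × 0.08 / 0.2609 = 2.202 d
  layer 4 (medium sand): t_4 = 4.90 × 0.18 / 0.2609 = 3.381 d
Total t = Σ t_i = 23.03 days.

23.0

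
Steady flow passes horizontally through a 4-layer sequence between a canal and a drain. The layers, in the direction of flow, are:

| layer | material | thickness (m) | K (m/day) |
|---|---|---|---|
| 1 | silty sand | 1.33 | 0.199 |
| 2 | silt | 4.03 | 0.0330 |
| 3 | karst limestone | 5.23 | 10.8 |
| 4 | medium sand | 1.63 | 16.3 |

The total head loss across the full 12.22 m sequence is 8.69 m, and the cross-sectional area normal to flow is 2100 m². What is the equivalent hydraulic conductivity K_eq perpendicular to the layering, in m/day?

0.0944

Flow is perpendicular to layering, so the layers act in series and the equivalent K is the thickness-weighted harmonic mean.
Total thickness L = 1.33 + 4.03 + 5.23 + 1.63 = 12.22 m.
Σ(b_i/K_i) = 1.33/0.199 + 4.03/0.0330 + 5.23/10.8 + 1.63/16.3 = 129.4 d.
K_eq = L / Σ(b_i/K_i) = 12.22 / 129.4 = 0.09444 m/day.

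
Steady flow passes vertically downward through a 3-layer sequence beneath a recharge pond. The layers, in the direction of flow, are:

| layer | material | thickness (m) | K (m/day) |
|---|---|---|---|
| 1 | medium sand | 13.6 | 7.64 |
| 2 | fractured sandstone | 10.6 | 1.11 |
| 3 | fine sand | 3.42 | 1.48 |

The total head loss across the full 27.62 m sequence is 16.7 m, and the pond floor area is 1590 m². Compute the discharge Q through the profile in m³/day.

1950

Flow is perpendicular to layering, so the layers act in series and the equivalent K is the thickness-weighted harmonic mean.
Total thickness L = 13.6 + 10.6 + 3.42 = 27.62 m.
Σ(b_i/K_i) = 13.6/7.64 + 10.6/1.11 + 3.42/1.48 = 13.64 d.
K_eq = L / Σ(b_i/K_i) = 27.62 / 13.64 = 2.025 m/day.
Q = K_eq · A · (Δh/L) = 2.025 × 1590 × (16.7/27.62) = 1947 m³/day.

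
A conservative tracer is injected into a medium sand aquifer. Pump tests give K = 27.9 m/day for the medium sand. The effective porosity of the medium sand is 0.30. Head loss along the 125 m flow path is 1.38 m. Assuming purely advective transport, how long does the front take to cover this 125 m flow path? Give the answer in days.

Hydraulic gradient i = Δh / L = 1.38 / 125 = 0.01104.
Darcy flux q = K · i = 27.90 × 0.01104 = 0.3080 m/day.
Seepage velocity v = q / n_e = 0.3080 / 0.30 = 1.027 m/day.
Travel time t = L / v = 125 / 1.027 = 121.7 days.

122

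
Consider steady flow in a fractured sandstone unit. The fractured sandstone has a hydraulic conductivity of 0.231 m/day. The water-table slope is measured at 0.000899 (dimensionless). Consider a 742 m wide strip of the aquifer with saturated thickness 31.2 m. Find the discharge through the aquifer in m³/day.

Cross-sectional area A = 742 × 31.2 = 23150 m².
Hydraulic gradient i = 0.000899.
Darcy's law: Q = K · A · i = 0.2310 × 23150 × 0.0008990 = 4.808 m³/day.

4.81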